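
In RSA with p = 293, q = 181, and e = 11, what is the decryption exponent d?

φ(n) = (p−1)(q−1) = 292·180 = 52560.
Need d with 11·d ≡ 1 (mod 52560). Apply the extended Euclidean algorithm:
52560 = 4778*11 + 2
11 = 5*2 + 1
2 = 2*1 + 0
Back-substitute:
1 = 11 − 5·2
1 = −5·52560 + 23891·11
So 11·23891 ≡ 1 (mod 52560), hence d = 23891.

23891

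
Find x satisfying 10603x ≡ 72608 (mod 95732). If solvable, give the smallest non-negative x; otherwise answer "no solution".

First find gcd(10603, 95732):
95732 = 9×10603 + 305
10603 = 34×305 + 233
305 = 1×233 + 72
233 = 3×72 + 17
72 = 4×17 + 4
17 = 4×4 + 1
4 = 4×1 + 0
gcd = 1, so a unique solution mod 95732 exists.
Back-substitute for the Bézout coefficients:
1 = 17 − 4·4
1 = −4·72 + 17·17
1 = 17·233 − 55·72
1 = −55·305 + 72·233
1 = 72·10603 − 2503·305
1 = −2503·95732 + 22599·10603
So 10603·(22599) ≡ 1 (mod 95732), giving 10603⁻¹ ≡ 22599.
x ≡ 10603⁻¹·72608 ≡ 22599·72608 ≡ 21712 (mod 95732).

21712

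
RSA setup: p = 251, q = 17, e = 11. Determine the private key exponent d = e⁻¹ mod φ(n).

φ(n) = (p−1)(q−1) = 250·16 = 4000.
Need d with 11·d ≡ 1 (mod 4000). Apply the extended Euclidean algorithm:
4000 = 363×11 + 7
11 = 1×7 + 4
7 = 1×4 + 3
4 = 1×3 + 1
3 = 3×1 + 0
Back-substitute:
1 = 4 − 3
1 = −7 + 2·4
1 = 2·11 − 3·7
1 = −3·4000 + 1091·11
So 11·1091 ≡ 1 (mod 4000), hence d = 1091.

1091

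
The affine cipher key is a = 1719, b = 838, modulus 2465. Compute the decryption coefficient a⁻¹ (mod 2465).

Extended Euclidean algorithm:
2465 = 1×1719 + 746
1719 = 2×746 + 227
746 = 3×227 + 65
227 = 3×65 + 32
65 = 2×32 + 1
32 = 32×1 + 0
gcd = 1, so the inverse exists. Back-substitute:
1 = 65 − 2·32
1 = −2·227 + 7·65
1 = 7·746 − 23·227
1 = −23·1719 + 53·746
1 = 53·2465 − 76·1719
So 1719·(-76) ≡ 1 (mod 2465), and -76 ≡ 2389 (mod 2465).

2389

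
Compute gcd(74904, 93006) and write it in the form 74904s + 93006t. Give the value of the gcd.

6

Euclidean algorithm:
93006 = 1·74904 + 18102
74904 = 4·18102 + 2496
18102 = 7·2496 + 630
2496 = 3·630 + 606
630 = 1·606 + 24
606 = 25·24 + 6
24 = 4·6 + 0
gcd(74904, 93006) = 6.
Express as a combination:
6 = 606 − 25·24
6 = −25·630 + 26·606
6 = 26·2496 − 103·630
6 = −103·18102 + 747·2496
6 = 747·74904 − 3091·18102
6 = −3091·93006 + 3838·74904
So 6 = (-3091)·93006 + (3838)·74904.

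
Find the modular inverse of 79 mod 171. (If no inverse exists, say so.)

Apply the Euclidean algorithm to 171 and 79:
171 = 2*79 + 13
79 = 6*13 + 1
13 = 13*1 + 0
The gcd is 1. Working backward:
1 = 79 − 6·13
1 = −6·171 + 13·79
So 79·13 ≡ 1 (mod 171).

13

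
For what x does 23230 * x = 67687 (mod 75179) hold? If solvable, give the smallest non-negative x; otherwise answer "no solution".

First find gcd(23230, 75179):
75179 = 3×23230 + 5489
23230 = 4×5489 + 1274
5489 = 4×1274 + 393
1274 = 3×393 + 95
393 = 4×95 + 13
95 = 7×13 + 4
13 = 3×4 + 1
4 = 4×1 + 0
gcd = 1, so a unique solution mod 75179 exists.
Back-substitute for the Bézout coefficients:
1 = 13 − 3·4
1 = −3·95 + 22·13
1 = 22·393 − 91·95
1 = −91·1274 + 295·393
1 = 295·5489 − 1271·1274
1 = −1271·23230 + 5379·5489
1 = 5379·75179 − 17408·23230
So 23230·(-17408) ≡ 1 (mod 75179), giving 23230⁻¹ ≡ 57771.
x ≡ 23230⁻¹·67687 ≡ 57771·67687 ≡ 60350 (mod 75179).

60350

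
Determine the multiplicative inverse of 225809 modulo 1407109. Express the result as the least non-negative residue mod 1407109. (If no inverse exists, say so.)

gcd(1407109, 225809) by repeated division:
1407109 = 6*225809 + 52255
225809 = 4*52255 + 16789
52255 = 3*16789 + 1888
16789 = 8*1888 + 1685
1888 = 1*1685 + 203
1685 = 8*203 + 61
203 = 3*61 + 20
61 = 3*20 + 1
20 = 20*1 + 0
Since gcd(225809, 1407109) = 1, back-substitute to write 1 as a combination:
1 = 61 − 3·20
1 = −3·203 + 10·61
1 = 10·1685 − 83·203
1 = −83·1888 + 93·1685
1 = 93·16789 − 827·1888
1 = −827·52255 + 2574·16789
1 = 2574·225809 − 11123·52255
1 = −11123·1407109 + 69312·225809
So 225809·69312 ≡ 1 (mod 1407109).

69312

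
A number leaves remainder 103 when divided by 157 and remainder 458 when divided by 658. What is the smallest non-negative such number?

Write x = 103 + 157·k. Then 157·k ≡ 458 − 103 ≡ 355 (mod 658).
Need 157⁻¹ mod 658. Extended Euclid on (658, 157):
658 = 4·157 + 30
157 = 5·30 + 7
30 = 4·7 + 2
7 = 3·2 + 1
2 = 2·1 + 0
Back-substitute:
1 = 7 − 3·2
1 = −3·30 + 13·7
1 = 13·157 − 68·30
1 = −68·658 + 285·157
157⁻¹ ≡ 285 (mod 658), so k ≡ 285·355 ≡ 501 (mod 658).
x = 103 + 157·501 = 78760.

78760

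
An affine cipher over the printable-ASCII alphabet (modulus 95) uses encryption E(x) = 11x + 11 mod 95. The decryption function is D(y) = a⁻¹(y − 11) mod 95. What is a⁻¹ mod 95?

Run Euclid on (95, 11):
95 = 8*11 + 7
11 = 1*7 + 4
7 = 1*4 + 3
4 = 1*3 + 1
3 = 3*1 + 0
The gcd is 1. Working backward:
1 = 4 − 3
1 = −7 + 2·4
1 = 2·11 − 3·7
1 = −3·95 + 26·11
So 11·26 ≡ 1 (mod 95).

26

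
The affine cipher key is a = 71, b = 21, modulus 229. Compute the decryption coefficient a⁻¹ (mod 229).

100

Apply the Euclidean algorithm to 229 and 71:
229 = 3×71 + 16
71 = 4×16 + 7
16 = 2×7 + 2
7 = 3×2 + 1
2 = 2×1 + 0
gcd = 1, so the inverse exists. Back-substitute:
1 = 7 − 3·2
1 = −3·16 + 7·7
1 = 7·71 − 31·16
1 = −31·229 + 100·71
So 71·100 ≡ 1 (mod 229).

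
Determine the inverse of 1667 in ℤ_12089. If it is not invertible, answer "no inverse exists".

Run Euclid on (12089, 1667):
12089 = 7*1667 + 420
1667 = 3*420 + 407
420 = 1*407 + 13
407 = 31*13 + 4
13 = 3*4 + 1
4 = 4*1 + 0
Since gcd(1667, 12089) = 1, back-substitute to write 1 as a combination:
1 = 13 − 3·4
1 = −3·407 + 94·13
1 = 94·420 − 97·407
1 = −97·1667 + 385·420
1 = 385·12089 − 2792·1667
So 1667·(-2792) ≡ 1 (mod 12089), and -2792 ≡ 9297 (mod 12089).

9297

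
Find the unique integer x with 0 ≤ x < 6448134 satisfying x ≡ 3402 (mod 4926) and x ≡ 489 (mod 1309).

2816148

Write x = 3402 + 4926·k. Then 4926·k ≡ 489 − 3402 ≡ 1014 (mod 1309).
Need 4926⁻¹ mod 1309. Extended Euclid on (1309, 999):
1309 = 1×999 + 310
999 = 3×310 + 69
310 = 4×69 + 34
69 = 2×34 + 1
34 = 34×1 + 0
Back-substitute:
1 = 69 − 2·34
1 = −2·310 + 9·69
1 = 9·999 − 29·310
1 = −29·1309 + 38·999
4926⁻¹ ≡ 38 (mod 1309), so k ≡ 38·1014 ≡ 571 (mod 1309).
x = 3402 + 4926·571 = 2816148.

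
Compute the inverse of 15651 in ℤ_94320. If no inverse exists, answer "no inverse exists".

no inverse exists

Euclidean algorithm on 94320, 15651:
94320 = 6*15651 + 414
15651 = 37*414 + 333
414 = 1*333 + 81
333 = 4*81 + 9
81 = 9*9 + 0
gcd(15651, 94320) = 9 ≠ 1, so 15651 has no multiplicative inverse modulo 94320.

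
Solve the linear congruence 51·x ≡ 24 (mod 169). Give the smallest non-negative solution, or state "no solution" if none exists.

First find gcd(51, 169):
169 = 3*51 + 16
51 = 3*16 + 3
16 = 5*3 + 1
3 = 3*1 + 0
gcd = 1, so a unique solution mod 169 exists.
Back-substitute for the Bézout coefficients:
1 = 16 − 5·3
1 = −5·51 + 16·16
1 = 16·169 − 53·51
So 51·(-53) ≡ 1 (mod 169), giving 51⁻¹ ≡ 116.
x ≡ 51⁻¹·24 ≡ 116·24 ≡ 80 (mod 169).

80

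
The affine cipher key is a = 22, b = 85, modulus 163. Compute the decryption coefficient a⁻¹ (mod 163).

Run Euclid on (163, 22):
163 = 7·22 + 9
22 = 2·9 + 4
9 = 2·4 + 1
4 = 4·1 + 0
gcd = 1, so the inverse exists. Back-substitute:
1 = 9 − 2·4
1 = −2·22 + 5·9
1 = 5·163 − 37·22
Hence 22⁻¹ ≡ -37 ≡ 126 (mod 163).

126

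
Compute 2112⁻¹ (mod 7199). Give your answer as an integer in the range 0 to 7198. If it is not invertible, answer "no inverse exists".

Extended Euclidean algorithm:
7199 = 3·2112 + 863
2112 = 2·863 + 386
863 = 2·386 + 91
386 = 4·91 + 22
91 = 4·22 + 3
22 = 7·3 + 1
3 = 3·1 + 0
gcd = 1, so the inverse exists. Back-substitute:
1 = 22 − 7·3
1 = −7·91 + 29·22
1 = 29·386 − 123·91
1 = −123·863 + 275·386
1 = 275·2112 − 673·863
1 = −673·7199 + 2294·2112
So 2112·2294 ≡ 1 (mod 7199).

2294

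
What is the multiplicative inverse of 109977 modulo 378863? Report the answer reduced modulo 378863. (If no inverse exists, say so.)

13418

Run Euclid on (378863, 109977):
378863 = 3×109977 + 48932
109977 = 2×48932 + 12113
48932 = 4×12113 + 480
12113 = 25×480 + 113
480 = 4×113 + 28
113 = 4×28 + 1
28 = 28×1 + 0
gcd = 1, so the inverse exists. Back-substitute:
1 = 113 − 4·28
1 = −4·480 + 17·113
1 = 17·12113 − 429·480
1 = −429·48932 + 1733·12113
1 = 1733·109977 − 3895·48932
1 = −3895·378863 + 13418·109977
So 109977·13418 ≡ 1 (mod 378863).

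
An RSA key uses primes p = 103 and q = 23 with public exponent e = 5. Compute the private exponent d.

449

φ(n) = (p−1)(q−1) = 102·22 = 2244.
Need d with 5·d ≡ 1 (mod 2244). Apply the extended Euclidean algorithm:
2244 = 448×5 + 4
5 = 1×4 + 1
4 = 4×1 + 0
Back-substitute:
1 = 5 − 4
1 = −2244 + 449·5
So 5·449 ≡ 1 (mod 2244), hence d = 449.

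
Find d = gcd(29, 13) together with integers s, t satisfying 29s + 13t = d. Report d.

1

Apply Euclid's algorithm to 29 and 13:
29 = 2×13 + 3
13 = 4×3 + 1
3 = 3×1 + 0
gcd(29, 13) = 1.
Express as a combination:
1 = 13 − 4·3
1 = −4·29 + 9·13
So 1 = (-4)·29 + (9)·13.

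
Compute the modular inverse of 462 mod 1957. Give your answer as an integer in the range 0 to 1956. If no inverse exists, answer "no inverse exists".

377

Extended Euclidean algorithm:
1957 = 4·462 + 109
462 = 4·109 + 26
109 = 4·26 + 5
26 = 5·5 + 1
5 = 5·1 + 0
Since gcd(462, 1957) = 1, back-substitute to write 1 as a combination:
1 = 26 − 5·5
1 = −5·109 + 21·26
1 = 21·462 − 89·109
1 = −89·1957 + 377·462
So 462·377 ≡ 1 (mod 1957).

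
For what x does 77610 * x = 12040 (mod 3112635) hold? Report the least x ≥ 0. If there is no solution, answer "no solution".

gcd(77610, 3112635):
3112635 = 40*77610 + 8235
77610 = 9*8235 + 3495
8235 = 2*3495 + 1245
3495 = 2*1245 + 1005
1245 = 1*1005 + 240
1005 = 4*240 + 45
240 = 5*45 + 15
45 = 3*15 + 0
gcd = 15, but 15 ∤ 12040, so the congruence has no solution.

no solution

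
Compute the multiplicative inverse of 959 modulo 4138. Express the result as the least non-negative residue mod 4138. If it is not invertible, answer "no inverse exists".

781

Extended Euclidean algorithm:
4138 = 4×959 + 302
959 = 3×302 + 53
302 = 5×53 + 37
53 = 1×37 + 16
37 = 2×16 + 5
16 = 3×5 + 1
5 = 5×1 + 0
The gcd is 1. Working backward:
1 = 16 − 3·5
1 = −3·37 + 7·16
1 = 7·53 − 10·37
1 = −10·302 + 57·53
1 = 57·959 − 181·302
1 = −181·4138 + 781·959
So 959·781 ≡ 1 (mod 4138).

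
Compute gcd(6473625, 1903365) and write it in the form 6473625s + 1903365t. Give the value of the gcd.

Apply Euclid's algorithm to 6473625 and 1903365:
6473625 = 3×1903365 + 763530
1903365 = 2×763530 + 376305
763530 = 2×376305 + 10920
376305 = 34×10920 + 5025
10920 = 2×5025 + 870
5025 = 5×870 + 675
870 = 1×675 + 195
675 = 3×195 + 90
195 = 2×90 + 15
90 = 6×15 + 0
gcd(6473625, 1903365) = 15.
Working backward:
15 = 195 − 2·90
15 = −2·675 + 7·195
15 = 7·870 − 9·675
15 = −9·5025 + 52·870
15 = 52·10920 − 113·5025
15 = −113·376305 + 3894·10920
15 = 3894·763530 − 7901·376305
15 = −7901·1903365 + 19696·763530
15 = 19696·6473625 − 66989·1903365
So 15 = (19696)·6473625 + (-66989)·1903365.

15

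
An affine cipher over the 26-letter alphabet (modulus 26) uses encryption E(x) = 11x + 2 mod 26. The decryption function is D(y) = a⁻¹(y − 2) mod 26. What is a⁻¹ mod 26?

19

Apply the Euclidean algorithm to 26 and 11:
26 = 2×11 + 4
11 = 2×4 + 3
4 = 1×3 + 1
3 = 3×1 + 0
Since gcd(11, 26) = 1, back-substitute to write 1 as a combination:
1 = 4 − 3
1 = −11 + 3·4
1 = 3·26 − 7·11
So 11·(-7) ≡ 1 (mod 26), and -7 ≡ 19 (mod 26).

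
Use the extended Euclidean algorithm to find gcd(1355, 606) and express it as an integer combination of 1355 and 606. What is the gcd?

Euclidean algorithm:
1355 = 2*606 + 143
606 = 4*143 + 34
143 = 4*34 + 7
34 = 4*7 + 6
7 = 1*6 + 1
6 = 6*1 + 0
gcd(1355, 606) = 1.
Express as a combination:
1 = 7 − 6
1 = −34 + 5·7
1 = 5·143 − 21·34
1 = −21·606 + 89·143
1 = 89·1355 − 199·606
So 1 = (89)·1355 + (-199)·606.

1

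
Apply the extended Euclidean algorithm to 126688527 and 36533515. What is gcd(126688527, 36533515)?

Apply Euclid's algorithm to 126688527 and 36533515:
126688527 = 3*36533515 + 17087982
36533515 = 2*17087982 + 2357551
17087982 = 7*2357551 + 585125
2357551 = 4*585125 + 17051
585125 = 34*17051 + 5391
17051 = 3*5391 + 878
5391 = 6*878 + 123
878 = 7*123 + 17
123 = 7*17 + 4
17 = 4*4 + 1
4 = 4*1 + 0
gcd(126688527, 36533515) = 1.
Working backward:
1 = 17 − 4·4
1 = −4·123 + 29·17
1 = 29·878 − 207·123
1 = −207·5391 + 1271·878
1 = 1271·17051 − 4020·5391
1 = −4020·585125 + 137951·17051
1 = 137951·2357551 − 555824·585125
1 = −555824·17087982 + 4028719·2357551
1 = 4028719·36533515 − 8613262·17087982
1 = −8613262·126688527 + 29868505·36533515
So 1 = (-8613262)·126688527 + (29868505)·36533515.

1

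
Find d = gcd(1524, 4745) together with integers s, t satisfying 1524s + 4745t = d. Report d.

1

Repeated division:
4745 = 3×1524 + 173
1524 = 8×173 + 140
173 = 1×140 + 33
140 = 4×33 + 8
33 = 4×8 + 1
8 = 8×1 + 0
gcd(1524, 4745) = 1.
Working backward:
1 = 33 − 4·8
1 = −4·140 + 17·33
1 = 17·173 − 21·140
1 = −21·1524 + 185·173
1 = 185·4745 − 576·1524
So 1 = (185)·4745 + (-576)·1524.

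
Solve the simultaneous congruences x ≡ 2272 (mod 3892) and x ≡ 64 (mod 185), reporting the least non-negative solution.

Write x = 2272 + 3892·k. Then 3892·k ≡ 64 − 2272 ≡ 12 (mod 185).
Need 3892⁻¹ mod 185. Extended Euclid on (185, 7):
185 = 26·7 + 3
7 = 2·3 + 1
3 = 3·1 + 0
Back-substitute:
1 = 7 − 2·3
1 = −2·185 + 53·7
3892⁻¹ ≡ 53 (mod 185), so k ≡ 53·12 ≡ 81 (mod 185).
x = 2272 + 3892·81 = 317524.

317524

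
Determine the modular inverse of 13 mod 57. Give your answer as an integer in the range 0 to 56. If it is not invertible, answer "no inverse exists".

Extended Euclidean algorithm:
57 = 4·13 + 5
13 = 2·5 + 3
5 = 1·3 + 2
3 = 1·2 + 1
2 = 2·1 + 0
The gcd is 1. Working backward:
1 = 3 − 2
1 = −5 + 2·3
1 = 2·13 − 5·5
1 = −5·57 + 22·13
So 13·22 ≡ 1 (mod 57).

22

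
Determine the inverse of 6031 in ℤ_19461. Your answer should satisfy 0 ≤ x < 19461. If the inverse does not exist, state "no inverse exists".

Extended Euclidean algorithm:
19461 = 3×6031 + 1368
6031 = 4×1368 + 559
1368 = 2×559 + 250
559 = 2×250 + 59
250 = 4×59 + 14
59 = 4×14 + 3
14 = 4×3 + 2
3 = 1×2 + 1
2 = 2×1 + 0
gcd = 1, so the inverse exists. Back-substitute:
1 = 3 − 2
1 = −14 + 5·3
1 = 5·59 − 21·14
1 = −21·250 + 89·59
1 = 89·559 − 199·250
1 = −199·1368 + 487·559
1 = 487·6031 − 2147·1368
1 = −2147·19461 + 6928·6031
So 6031·6928 ≡ 1 (mod 19461).

6928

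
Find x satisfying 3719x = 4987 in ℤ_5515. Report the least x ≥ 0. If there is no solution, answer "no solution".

4938

First find gcd(3719, 5515):
5515 = 1*3719 + 1796
3719 = 2*1796 + 127
1796 = 14*127 + 18
127 = 7*18 + 1
18 = 18*1 + 0
gcd = 1, so a unique solution mod 5515 exists.
Back-substitute for the Bézout coefficients:
1 = 127 − 7·18
1 = −7·1796 + 99·127
1 = 99·3719 − 205·1796
1 = −205·5515 + 304·3719
So 3719·(304) ≡ 1 (mod 5515), giving 3719⁻¹ ≡ 304.
x ≡ 3719⁻¹·4987 ≡ 304·4987 ≡ 4938 (mod 5515).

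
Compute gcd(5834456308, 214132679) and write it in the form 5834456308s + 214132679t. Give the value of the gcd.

1

Apply Euclid's algorithm to 5834456308 and 214132679:
5834456308 = 27·214132679 + 52873975
214132679 = 4·52873975 + 2636779
52873975 = 20·2636779 + 138395
2636779 = 19·138395 + 7274
138395 = 19·7274 + 189
7274 = 38·189 + 92
189 = 2·92 + 5
92 = 18·5 + 2
5 = 2·2 + 1
2 = 2·1 + 0
gcd(5834456308, 214132679) = 1.
Working backward:
1 = 5 − 2·2
1 = −2·92 + 37·5
1 = 37·189 − 76·92
1 = −76·7274 + 2925·189
1 = 2925·138395 − 55651·7274
1 = −55651·2636779 + 1060294·138395
1 = 1060294·52873975 − 21261531·2636779
1 = −21261531·214132679 + 86106418·52873975
1 = 86106418·5834456308 − 2346134817·214132679
So 1 = (86106418)·5834456308 + (-2346134817)·214132679.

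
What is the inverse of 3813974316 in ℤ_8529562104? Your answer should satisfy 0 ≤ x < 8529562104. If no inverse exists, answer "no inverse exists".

no inverse exists

Compute gcd(3813974316, 8529562104):
8529562104 = 2×3813974316 + 901613472
3813974316 = 4×901613472 + 207520428
901613472 = 4×207520428 + 71531760
207520428 = 2×71531760 + 64456908
71531760 = 1×64456908 + 7074852
64456908 = 9×7074852 + 783240
7074852 = 9×783240 + 25692
783240 = 30×25692 + 12480
25692 = 2×12480 + 732
12480 = 17×732 + 36
732 = 20×36 + 12
36 = 3×12 + 0
gcd(3813974316, 8529562104) = 12 ≠ 1, so 3813974316 has no multiplicative inverse modulo 8529562104.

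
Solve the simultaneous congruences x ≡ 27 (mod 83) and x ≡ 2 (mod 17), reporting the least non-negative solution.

Write x = 27 + 83·k. Then 83·k ≡ 2 − 27 ≡ 9 (mod 17).
Need 83⁻¹ mod 17. Extended Euclid on (17, 15):
17 = 1×15 + 2
15 = 7×2 + 1
2 = 2×1 + 0
Back-substitute:
1 = 15 − 7·2
1 = −7·17 + 8·15
83⁻¹ ≡ 8 (mod 17), so k ≡ 8·9 ≡ 4 (mod 17).
x = 27 + 83·4 = 359.

359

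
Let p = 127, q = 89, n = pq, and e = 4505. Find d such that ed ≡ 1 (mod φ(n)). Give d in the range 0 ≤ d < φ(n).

φ(n) = (p−1)(q−1) = 126·88 = 11088.
Need d with 4505·d ≡ 1 (mod 11088). Apply the extended Euclidean algorithm:
11088 = 2·4505 + 2078
4505 = 2·2078 + 349
2078 = 5·349 + 333
349 = 1·333 + 16
333 = 20·16 + 13
16 = 1·13 + 3
13 = 4·3 + 1
3 = 3·1 + 0
Back-substitute:
1 = 13 − 4·3
1 = −4·16 + 5·13
1 = 5·333 − 104·16
1 = −104·349 + 109·333
1 = 109·2078 − 649·349
1 = −649·4505 + 1407·2078
1 = 1407·11088 − 3463·4505
So 4505·(-3463) ≡ 1 (mod 11088), hence d ≡ -3463 ≡ 7625 (mod 11088).

7625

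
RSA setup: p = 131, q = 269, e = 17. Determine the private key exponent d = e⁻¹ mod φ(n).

24593

φ(n) = (p−1)(q−1) = 130·268 = 34840.
Need d with 17·d ≡ 1 (mod 34840). Apply the extended Euclidean algorithm:
34840 = 2049×17 + 7
17 = 2×7 + 3
7 = 2×3 + 1
3 = 3×1 + 0
Back-substitute:
1 = 7 − 2·3
1 = −2·17 + 5·7
1 = 5·34840 − 10247·17
So 17·(-10247) ≡ 1 (mod 34840), hence d ≡ -10247 ≡ 24593 (mod 34840).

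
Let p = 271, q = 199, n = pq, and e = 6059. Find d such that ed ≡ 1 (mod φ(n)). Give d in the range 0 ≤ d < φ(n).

φ(n) = (p−1)(q−1) = 270·198 = 53460.
Need d with 6059·d ≡ 1 (mod 53460). Apply the extended Euclidean algorithm:
53460 = 8*6059 + 4988
6059 = 1*4988 + 1071
4988 = 4*1071 + 704
1071 = 1*704 + 367
704 = 1*367 + 337
367 = 1*337 + 30
337 = 11*30 + 7
30 = 4*7 + 2
7 = 3*2 + 1
2 = 2*1 + 0
Back-substitute:
1 = 7 − 3·2
1 = −3·30 + 13·7
1 = 13·337 − 146·30
1 = −146·367 + 159·337
1 = 159·704 − 305·367
1 = −305·1071 + 464·704
1 = 464·4988 − 2161·1071
1 = −2161·6059 + 2625·4988
1 = 2625·53460 − 23161·6059
So 6059·(-23161) ≡ 1 (mod 53460), hence d ≡ -23161 ≡ 30299 (mod 53460).

30299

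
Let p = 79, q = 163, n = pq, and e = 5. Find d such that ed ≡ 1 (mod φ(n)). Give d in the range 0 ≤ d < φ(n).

φ(n) = (p−1)(q−1) = 78·162 = 12636.
Need d with 5·d ≡ 1 (mod 12636). Apply the extended Euclidean algorithm:
12636 = 2527×5 + 1
5 = 5×1 + 0
Back-substitute:
1 = 12636 − 2527·5
So 5·(-2527) ≡ 1 (mod 12636), hence d ≡ -2527 ≡ 10109 (mod 12636).

10109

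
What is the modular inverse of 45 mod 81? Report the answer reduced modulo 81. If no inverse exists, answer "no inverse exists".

no inverse exists

Compute gcd(45, 81):
81 = 1·45 + 36
45 = 1·36 + 9
36 = 4·9 + 0
The gcd is 9, not 1, hence no inverse exists.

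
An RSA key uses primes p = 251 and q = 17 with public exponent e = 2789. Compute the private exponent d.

φ(n) = (p−1)(q−1) = 250·16 = 4000.
Need d with 2789·d ≡ 1 (mod 4000). Apply the extended Euclidean algorithm:
4000 = 1×2789 + 1211
2789 = 2×1211 + 367
1211 = 3×367 + 110
367 = 3×110 + 37
110 = 2×37 + 36
37 = 1×36 + 1
36 = 36×1 + 0
Back-substitute:
1 = 37 − 36
1 = −110 + 3·37
1 = 3·367 − 10·110
1 = −10·1211 + 33·367
1 = 33·2789 − 76·1211
1 = −76·4000 + 109·2789
So 2789·109 ≡ 1 (mod 4000), hence d = 109.

109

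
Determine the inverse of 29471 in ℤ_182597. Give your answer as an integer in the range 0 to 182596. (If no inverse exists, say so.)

Extended Euclidean algorithm:
182597 = 6·29471 + 5771
29471 = 5·5771 + 616
5771 = 9·616 + 227
616 = 2·227 + 162
227 = 1·162 + 65
162 = 2·65 + 32
65 = 2·32 + 1
32 = 32·1 + 0
Since gcd(29471, 182597) = 1, back-substitute to write 1 as a combination:
1 = 65 − 2·32
1 = −2·162 + 5·65
1 = 5·227 − 7·162
1 = −7·616 + 19·227
1 = 19·5771 − 178·616
1 = −178·29471 + 909·5771
1 = 909·182597 − 5632·29471
Hence 29471⁻¹ ≡ -5632 ≡ 176965 (mod 182597).

176965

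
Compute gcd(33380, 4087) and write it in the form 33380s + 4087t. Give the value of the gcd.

1

Apply Euclid's algorithm to 33380 and 4087:
33380 = 8×4087 + 684
4087 = 5×684 + 667
684 = 1×667 + 17
667 = 39×17 + 4
17 = 4×4 + 1
4 = 4×1 + 0
gcd(33380, 4087) = 1.
Working backward:
1 = 17 − 4·4
1 = −4·667 + 157·17
1 = 157·684 − 161·667
1 = −161·4087 + 962·684
1 = 962·33380 − 7857·4087
So 1 = (962)·33380 + (-7857)·4087.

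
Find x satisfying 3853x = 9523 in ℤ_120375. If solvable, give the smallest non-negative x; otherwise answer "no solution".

68266

First find gcd(3853, 120375):
120375 = 31*3853 + 932
3853 = 4*932 + 125
932 = 7*125 + 57
125 = 2*57 + 11
57 = 5*11 + 2
11 = 5*2 + 1
2 = 2*1 + 0
gcd = 1, so a unique solution mod 120375 exists.
Back-substitute for the Bézout coefficients:
1 = 11 − 5·2
1 = −5·57 + 26·11
1 = 26·125 − 57·57
1 = −57·932 + 425·125
1 = 425·3853 − 1757·932
1 = −1757·120375 + 54892·3853
So 3853·(54892) ≡ 1 (mod 120375), giving 3853⁻¹ ≡ 54892.
x ≡ 3853⁻¹·9523 ≡ 54892·9523 ≡ 68266 (mod 120375).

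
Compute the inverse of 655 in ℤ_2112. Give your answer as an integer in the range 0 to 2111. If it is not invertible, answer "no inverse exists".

gcd(2112, 655) by repeated division:
2112 = 3*655 + 147
655 = 4*147 + 67
147 = 2*67 + 13
67 = 5*13 + 2
13 = 6*2 + 1
2 = 2*1 + 0
gcd = 1, so the inverse exists. Back-substitute:
1 = 13 − 6·2
1 = −6·67 + 31·13
1 = 31·147 − 68·67
1 = −68·655 + 303·147
1 = 303·2112 − 977·655
Thus 655·(-977) ≡ 1 (mod 2112); reducing, -977 mod 2112 = 1135.

1135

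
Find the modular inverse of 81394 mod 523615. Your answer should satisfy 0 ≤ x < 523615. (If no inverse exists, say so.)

397134

gcd(523615, 81394) by repeated division:
523615 = 6·81394 + 35251
81394 = 2·35251 + 10892
35251 = 3·10892 + 2575
10892 = 4·2575 + 592
2575 = 4·592 + 207
592 = 2·207 + 178
207 = 1·178 + 29
178 = 6·29 + 4
29 = 7·4 + 1
4 = 4·1 + 0
The gcd is 1. Working backward:
1 = 29 − 7·4
1 = −7·178 + 43·29
1 = 43·207 − 50·178
1 = −50·592 + 143·207
1 = 143·2575 − 622·592
1 = −622·10892 + 2631·2575
1 = 2631·35251 − 8515·10892
1 = −8515·81394 + 19661·35251
1 = 19661·523615 − 126481·81394
Hence 81394⁻¹ ≡ -126481 ≡ 397134 (mod 523615).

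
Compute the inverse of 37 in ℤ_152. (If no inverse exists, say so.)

37

Extended Euclidean algorithm:
152 = 4×37 + 4
37 = 9×4 + 1
4 = 4×1 + 0
gcd = 1, so the inverse exists. Back-substitute:
1 = 37 − 9·4
1 = −9·152 + 37·37
So 37·37 ≡ 1 (mod 152).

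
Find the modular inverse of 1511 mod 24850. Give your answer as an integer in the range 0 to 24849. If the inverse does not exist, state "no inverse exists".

5641

Extended Euclidean algorithm:
24850 = 16×1511 + 674
1511 = 2×674 + 163
674 = 4×163 + 22
163 = 7×22 + 9
22 = 2×9 + 4
9 = 2×4 + 1
4 = 4×1 + 0
Since gcd(1511, 24850) = 1, back-substitute to write 1 as a combination:
1 = 9 − 2·4
1 = −2·22 + 5·9
1 = 5·163 − 37·22
1 = −37·674 + 153·163
1 = 153·1511 − 343·674
1 = −343·24850 + 5641·1511
So 1511·5641 ≡ 1 (mod 24850).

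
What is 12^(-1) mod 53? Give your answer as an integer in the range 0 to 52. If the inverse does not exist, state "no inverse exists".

31

gcd(53, 12) by repeated division:
53 = 4*12 + 5
12 = 2*5 + 2
5 = 2*2 + 1
2 = 2*1 + 0
Since gcd(12, 53) = 1, back-substitute to write 1 as a combination:
1 = 5 − 2·2
1 = −2·12 + 5·5
1 = 5·53 − 22·12
So 12·(-22) ≡ 1 (mod 53), and -22 ≡ 31 (mod 53).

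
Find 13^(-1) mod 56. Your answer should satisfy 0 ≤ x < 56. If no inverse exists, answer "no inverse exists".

13

Extended Euclidean algorithm:
56 = 4*13 + 4
13 = 3*4 + 1
4 = 4*1 + 0
Since gcd(13, 56) = 1, back-substitute to write 1 as a combination:
1 = 13 − 3·4
1 = −3·56 + 13·13
So 13·13 ≡ 1 (mod 56).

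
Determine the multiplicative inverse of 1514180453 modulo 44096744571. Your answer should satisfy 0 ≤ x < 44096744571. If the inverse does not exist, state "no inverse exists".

41418921938

Extended Euclidean algorithm:
44096744571 = 29·1514180453 + 185511434
1514180453 = 8·185511434 + 30088981
185511434 = 6·30088981 + 4977548
30088981 = 6·4977548 + 223693
4977548 = 22·223693 + 56302
223693 = 3·56302 + 54787
56302 = 1·54787 + 1515
54787 = 36·1515 + 247
1515 = 6·247 + 33
247 = 7·33 + 16
33 = 2·16 + 1
16 = 16·1 + 0
gcd = 1, so the inverse exists. Back-substitute:
1 = 33 − 2·16
1 = −2·247 + 15·33
1 = 15·1515 − 92·247
1 = −92·54787 + 3327·1515
1 = 3327·56302 − 3419·54787
1 = −3419·223693 + 13584·56302
1 = 13584·4977548 − 302267·223693
1 = −302267·30088981 + 1827186·4977548
1 = 1827186·185511434 − 11265383·30088981
1 = −11265383·1514180453 + 91950250·185511434
1 = 91950250·44096744571 − 2677822633·1514180453
So 1514180453·(-2677822633) ≡ 1 (mod 44096744571), and -2677822633 ≡ 41418921938 (mod 44096744571).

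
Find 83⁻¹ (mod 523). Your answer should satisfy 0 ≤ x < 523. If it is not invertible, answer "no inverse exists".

Extended Euclidean algorithm:
523 = 6·83 + 25
83 = 3·25 + 8
25 = 3·8 + 1
8 = 8·1 + 0
Since gcd(83, 523) = 1, back-substitute to write 1 as a combination:
1 = 25 − 3·8
1 = −3·83 + 10·25
1 = 10·523 − 63·83
So 83·(-63) ≡ 1 (mod 523), and -63 ≡ 460 (mod 523).

460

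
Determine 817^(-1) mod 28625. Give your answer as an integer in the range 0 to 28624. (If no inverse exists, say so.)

Run Euclid on (28625, 817):
28625 = 35×817 + 30
817 = 27×30 + 7
30 = 4×7 + 2
7 = 3×2 + 1
2 = 2×1 + 0
The gcd is 1. Working backward:
1 = 7 − 3·2
1 = −3·30 + 13·7
1 = 13·817 − 354·30
1 = −354·28625 + 12403·817
So 817·12403 ≡ 1 (mod 28625).

12403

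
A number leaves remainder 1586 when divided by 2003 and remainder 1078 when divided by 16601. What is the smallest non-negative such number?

Write x = 1586 + 2003·k. Then 2003·k ≡ 1078 − 1586 ≡ 16093 (mod 16601).
Need 2003⁻¹ mod 16601. Extended Euclid on (16601, 2003):
16601 = 8×2003 + 577
2003 = 3×577 + 272
577 = 2×272 + 33
272 = 8×33 + 8
33 = 4×8 + 1
8 = 8×1 + 0
Back-substitute:
1 = 33 − 4·8
1 = −4·272 + 33·33
1 = 33·577 − 70·272
1 = −70·2003 + 243·577
1 = 243·16601 − 2014·2003
2003⁻¹ ≡ 14587 (mod 16601), so k ≡ 14587·16093 ≡ 10451 (mod 16601).
x = 1586 + 2003·10451 = 20934939.

20934939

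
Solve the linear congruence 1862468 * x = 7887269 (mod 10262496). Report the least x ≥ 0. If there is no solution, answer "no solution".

no solution

gcd(1862468, 10262496):
10262496 = 5×1862468 + 950156
1862468 = 1×950156 + 912312
950156 = 1×912312 + 37844
912312 = 24×37844 + 4056
37844 = 9×4056 + 1340
4056 = 3×1340 + 36
1340 = 37×36 + 8
36 = 4×8 + 4
8 = 2×4 + 0
gcd = 4, but 4 ∤ 7887269, so the congruence has no solution.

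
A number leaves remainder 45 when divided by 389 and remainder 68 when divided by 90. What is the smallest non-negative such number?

2768

Write x = 45 + 389·k. Then 389·k ≡ 68 − 45 ≡ 23 (mod 90).
Need 389⁻¹ mod 90. Extended Euclid on (90, 29):
90 = 3×29 + 3
29 = 9×3 + 2
3 = 1×2 + 1
2 = 2×1 + 0
Back-substitute:
1 = 3 − 2
1 = −29 + 10·3
1 = 10·90 − 31·29
389⁻¹ ≡ 59 (mod 90), so k ≡ 59·23 ≡ 7 (mod 90).
x = 45 + 389·7 = 2768.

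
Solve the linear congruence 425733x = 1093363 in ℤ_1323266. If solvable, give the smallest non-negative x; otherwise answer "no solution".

gcd(425733, 1323266):
1323266 = 3·425733 + 46067
425733 = 9·46067 + 11130
46067 = 4·11130 + 1547
11130 = 7·1547 + 301
1547 = 5·301 + 42
301 = 7·42 + 7
42 = 6·7 + 0
gcd = 7, but 7 ∤ 1093363, so the congruence has no solution.

no solution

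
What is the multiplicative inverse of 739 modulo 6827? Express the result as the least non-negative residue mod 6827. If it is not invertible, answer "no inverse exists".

6633

Run Euclid on (6827, 739):
6827 = 9·739 + 176
739 = 4·176 + 35
176 = 5·35 + 1
35 = 35·1 + 0
The gcd is 1. Working backward:
1 = 176 − 5·35
1 = −5·739 + 21·176
1 = 21·6827 − 194·739
Thus 739·(-194) ≡ 1 (mod 6827); reducing, -194 mod 6827 = 6633.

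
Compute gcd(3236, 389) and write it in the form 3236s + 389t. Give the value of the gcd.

1

Repeated division:
3236 = 8*389 + 124
389 = 3*124 + 17
124 = 7*17 + 5
17 = 3*5 + 2
5 = 2*2 + 1
2 = 2*1 + 0
gcd(3236, 389) = 1.
Express as a combination:
1 = 5 − 2·2
1 = −2·17 + 7·5
1 = 7·124 − 51·17
1 = −51·389 + 160·124
1 = 160·3236 − 1331·389
So 1 = (160)·3236 + (-1331)·389.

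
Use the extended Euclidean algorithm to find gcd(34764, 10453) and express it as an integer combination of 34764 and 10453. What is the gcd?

Apply Euclid's algorithm to 34764 and 10453:
34764 = 3×10453 + 3405
10453 = 3×3405 + 238
3405 = 14×238 + 73
238 = 3×73 + 19
73 = 3×19 + 16
19 = 1×16 + 3
16 = 5×3 + 1
3 = 3×1 + 0
gcd(34764, 10453) = 1.
Back-substituting:
1 = 16 − 5·3
1 = −5·19 + 6·16
1 = 6·73 − 23·19
1 = −23·238 + 75·73
1 = 75·3405 − 1073·238
1 = −1073·10453 + 3294·3405
1 = 3294·34764 − 10955·10453
So 1 = (3294)·34764 + (-10955)·10453.

1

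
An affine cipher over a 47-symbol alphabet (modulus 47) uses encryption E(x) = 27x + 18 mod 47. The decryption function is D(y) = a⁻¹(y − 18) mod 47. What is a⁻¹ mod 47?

Extended Euclidean algorithm:
47 = 1×27 + 20
27 = 1×20 + 7
20 = 2×7 + 6
7 = 1×6 + 1
6 = 6×1 + 0
The gcd is 1. Working backward:
1 = 7 − 6
1 = −20 + 3·7
1 = 3·27 − 4·20
1 = −4·47 + 7·27
So 27·7 ≡ 1 (mod 47).

7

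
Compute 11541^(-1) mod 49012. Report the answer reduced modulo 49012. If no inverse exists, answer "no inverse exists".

Apply the Euclidean algorithm to 49012 and 11541:
49012 = 4×11541 + 2848
11541 = 4×2848 + 149
2848 = 19×149 + 17
149 = 8×17 + 13
17 = 1×13 + 4
13 = 3×4 + 1
4 = 4×1 + 0
gcd = 1, so the inverse exists. Back-substitute:
1 = 13 − 3·4
1 = −3·17 + 4·13
1 = 4·149 − 35·17
1 = −35·2848 + 669·149
1 = 669·11541 − 2711·2848
1 = −2711·49012 + 11513·11541
So 11541·11513 ≡ 1 (mod 49012).

11513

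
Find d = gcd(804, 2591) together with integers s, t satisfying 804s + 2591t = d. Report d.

1

Repeated division:
2591 = 3×804 + 179
804 = 4×179 + 88
179 = 2×88 + 3
88 = 29×3 + 1
3 = 3×1 + 0
gcd(804, 2591) = 1.
Express as a combination:
1 = 88 − 29·3
1 = −29·179 + 59·88
1 = 59·804 − 265·179
1 = −265·2591 + 854·804
So 1 = (-265)·2591 + (854)·804.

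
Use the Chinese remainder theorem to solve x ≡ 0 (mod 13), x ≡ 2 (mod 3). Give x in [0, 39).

Write x = 0 + 13·k. Then 13·k ≡ 2 − 0 ≡ 2 (mod 3).
Need 13⁻¹ mod 3. Extended Euclid on (3, 1):
3 = 3×1 + 0
13⁻¹ ≡ 1 (mod 3), so k ≡ 1·2 ≡ 2 (mod 3).
x = 0 + 13·2 = 26.

26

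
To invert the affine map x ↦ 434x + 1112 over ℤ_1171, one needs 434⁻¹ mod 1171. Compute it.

Apply the Euclidean algorithm to 1171 and 434:
1171 = 2×434 + 303
434 = 1×303 + 131
303 = 2×131 + 41
131 = 3×41 + 8
41 = 5×8 + 1
8 = 8×1 + 0
Since gcd(434, 1171) = 1, back-substitute to write 1 as a combination:
1 = 41 − 5·8
1 = −5·131 + 16·41
1 = 16·303 − 37·131
1 = −37·434 + 53·303
1 = 53·1171 − 143·434
So 434·(-143) ≡ 1 (mod 1171), and -143 ≡ 1028 (mod 1171).

1028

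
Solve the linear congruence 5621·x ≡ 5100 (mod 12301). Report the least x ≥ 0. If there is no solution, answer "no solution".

3719

First find gcd(5621, 12301):
12301 = 2·5621 + 1059
5621 = 5·1059 + 326
1059 = 3·326 + 81
326 = 4·81 + 2
81 = 40·2 + 1
2 = 2·1 + 0
gcd = 1, so a unique solution mod 12301 exists.
Back-substitute for the Bézout coefficients:
1 = 81 − 40·2
1 = −40·326 + 161·81
1 = 161·1059 − 523·326
1 = −523·5621 + 2776·1059
1 = 2776·12301 − 6075·5621
So 5621·(-6075) ≡ 1 (mod 12301), giving 5621⁻¹ ≡ 6226.
x ≡ 5621⁻¹·5100 ≡ 6226·5100 ≡ 3719 (mod 12301).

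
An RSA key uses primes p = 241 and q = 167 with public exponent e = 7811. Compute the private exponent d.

φ(n) = (p−1)(q−1) = 240·166 = 39840.
Need d with 7811·d ≡ 1 (mod 39840). Apply the extended Euclidean algorithm:
39840 = 5*7811 + 785
7811 = 9*785 + 746
785 = 1*746 + 39
746 = 19*39 + 5
39 = 7*5 + 4
5 = 1*4 + 1
4 = 4*1 + 0
Back-substitute:
1 = 5 − 4
1 = −39 + 8·5
1 = 8·746 − 153·39
1 = −153·785 + 161·746
1 = 161·7811 − 1602·785
1 = −1602·39840 + 8171·7811
So 7811·8171 ≡ 1 (mod 39840), hence d = 8171.

8171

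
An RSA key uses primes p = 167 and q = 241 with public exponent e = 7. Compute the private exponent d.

11383

φ(n) = (p−1)(q−1) = 166·240 = 39840.
Need d with 7·d ≡ 1 (mod 39840). Apply the extended Euclidean algorithm:
39840 = 5691*7 + 3
7 = 2*3 + 1
3 = 3*1 + 0
Back-substitute:
1 = 7 − 2·3
1 = −2·39840 + 11383·7
So 7·11383 ≡ 1 (mod 39840), hence d = 11383.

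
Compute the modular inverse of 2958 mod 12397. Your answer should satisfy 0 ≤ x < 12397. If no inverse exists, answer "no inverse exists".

Apply the Euclidean algorithm to 12397 and 2958:
12397 = 4·2958 + 565
2958 = 5·565 + 133
565 = 4·133 + 33
133 = 4·33 + 1
33 = 33·1 + 0
gcd = 1, so the inverse exists. Back-substitute:
1 = 133 − 4·33
1 = −4·565 + 17·133
1 = 17·2958 − 89·565
1 = −89·12397 + 373·2958
So 2958·373 ≡ 1 (mod 12397).

373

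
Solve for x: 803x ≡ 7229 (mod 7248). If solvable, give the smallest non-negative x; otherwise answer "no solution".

4495

First find gcd(803, 7248):
7248 = 9*803 + 21
803 = 38*21 + 5
21 = 4*5 + 1
5 = 5*1 + 0
gcd = 1, so a unique solution mod 7248 exists.
Back-substitute for the Bézout coefficients:
1 = 21 − 4·5
1 = −4·803 + 153·21
1 = 153·7248 − 1381·803
So 803·(-1381) ≡ 1 (mod 7248), giving 803⁻¹ ≡ 5867.
x ≡ 803⁻¹·7229 ≡ 5867·7229 ≡ 4495 (mod 7248).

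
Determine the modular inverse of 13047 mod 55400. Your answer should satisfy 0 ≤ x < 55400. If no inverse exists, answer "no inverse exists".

37583

gcd(55400, 13047) by repeated division:
55400 = 4*13047 + 3212
13047 = 4*3212 + 199
3212 = 16*199 + 28
199 = 7*28 + 3
28 = 9*3 + 1
3 = 3*1 + 0
Since gcd(13047, 55400) = 1, back-substitute to write 1 as a combination:
1 = 28 − 9·3
1 = −9·199 + 64·28
1 = 64·3212 − 1033·199
1 = −1033·13047 + 4196·3212
1 = 4196·55400 − 17817·13047
Thus 13047·(-17817) ≡ 1 (mod 55400); reducing, -17817 mod 55400 = 37583.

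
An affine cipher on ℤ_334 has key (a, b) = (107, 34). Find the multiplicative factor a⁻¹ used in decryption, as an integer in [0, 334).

231

gcd(334, 107) by repeated division:
334 = 3×107 + 13
107 = 8×13 + 3
13 = 4×3 + 1
3 = 3×1 + 0
The gcd is 1. Working backward:
1 = 13 − 4·3
1 = −4·107 + 33·13
1 = 33·334 − 103·107
Thus 107·(-103) ≡ 1 (mod 334); reducing, -103 mod 334 = 231.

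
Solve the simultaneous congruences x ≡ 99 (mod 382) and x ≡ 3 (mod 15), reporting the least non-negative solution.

4683

Write x = 99 + 382·k. Then 382·k ≡ 3 − 99 ≡ 9 (mod 15).
Need 382⁻¹ mod 15. Extended Euclid on (15, 7):
15 = 2·7 + 1
7 = 7·1 + 0
Back-substitute:
1 = 15 − 2·7
382⁻¹ ≡ 13 (mod 15), so k ≡ 13·9 ≡ 12 (mod 15).
x = 99 + 382·12 = 4683.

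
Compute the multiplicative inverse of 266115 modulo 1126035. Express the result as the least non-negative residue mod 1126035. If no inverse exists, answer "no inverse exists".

Euclidean algorithm on 1126035, 266115:
1126035 = 4·266115 + 61575
266115 = 4·61575 + 19815
61575 = 3·19815 + 2130
19815 = 9·2130 + 645
2130 = 3·645 + 195
645 = 3·195 + 60
195 = 3·60 + 15
60 = 4·15 + 0
Since gcd = 15 > 1, 266115 is not a unit mod 1126035.

no inverse exists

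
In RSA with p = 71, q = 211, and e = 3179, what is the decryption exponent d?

1919

φ(n) = (p−1)(q−1) = 70·210 = 14700.
Need d with 3179·d ≡ 1 (mod 14700). Apply the extended Euclidean algorithm:
14700 = 4·3179 + 1984
3179 = 1·1984 + 1195
1984 = 1·1195 + 789
1195 = 1·789 + 406
789 = 1·406 + 383
406 = 1·383 + 23
383 = 16·23 + 15
23 = 1·15 + 8
15 = 1·8 + 7
8 = 1·7 + 1
7 = 7·1 + 0
Back-substitute:
1 = 8 − 7
1 = −15 + 2·8
1 = 2·23 − 3·15
1 = −3·383 + 50·23
1 = 50·406 − 53·383
1 = −53·789 + 103·406
1 = 103·1195 − 156·789
1 = −156·1984 + 259·1195
1 = 259·3179 − 415·1984
1 = −415·14700 + 1919·3179
So 3179·1919 ≡ 1 (mod 14700), hence d = 1919.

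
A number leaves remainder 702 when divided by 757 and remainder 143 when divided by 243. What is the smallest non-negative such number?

149831

Write x = 702 + 757·k. Then 757·k ≡ 143 − 702 ≡ 170 (mod 243).
Need 757⁻¹ mod 243. Extended Euclid on (243, 28):
243 = 8*28 + 19
28 = 1*19 + 9
19 = 2*9 + 1
9 = 9*1 + 0
Back-substitute:
1 = 19 − 2·9
1 = −2·28 + 3·19
1 = 3·243 − 26·28
757⁻¹ ≡ 217 (mod 243), so k ≡ 217·170 ≡ 197 (mod 243).
x = 702 + 757·197 = 149831.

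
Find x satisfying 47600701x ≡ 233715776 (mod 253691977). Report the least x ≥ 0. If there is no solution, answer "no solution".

49728784

First find gcd(47600701, 253691977):
253691977 = 5*47600701 + 15688472
47600701 = 3*15688472 + 535285
15688472 = 29*535285 + 165207
535285 = 3*165207 + 39664
165207 = 4*39664 + 6551
39664 = 6*6551 + 358
6551 = 18*358 + 107
358 = 3*107 + 37
107 = 2*37 + 33
37 = 1*33 + 4
33 = 8*4 + 1
4 = 4*1 + 0
gcd = 1, so a unique solution mod 253691977 exists.
Back-substitute for the Bézout coefficients:
1 = 33 − 8·4
1 = −8·37 + 9·33
1 = 9·107 − 26·37
1 = −26·358 + 87·107
1 = 87·6551 − 1592·358
1 = −1592·39664 + 9639·6551
1 = 9639·165207 − 40148·39664
1 = −40148·535285 + 130083·165207
1 = 130083·15688472 − 3812555·535285
1 = −3812555·47600701 + 11567748·15688472
1 = 11567748·253691977 − 61651295·47600701
So 47600701·(-61651295) ≡ 1 (mod 253691977), giving 47600701⁻¹ ≡ 192040682.
x ≡ 47600701⁻¹·233715776 ≡ 192040682·233715776 ≡ 49728784 (mod 253691977).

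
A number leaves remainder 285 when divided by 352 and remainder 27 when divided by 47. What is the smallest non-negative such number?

Write x = 285 + 352·k. Then 352·k ≡ 27 − 285 ≡ 24 (mod 47).
Need 352⁻¹ mod 47. Extended Euclid on (47, 23):
47 = 2×23 + 1
23 = 23×1 + 0
Back-substitute:
1 = 47 − 2·23
352⁻¹ ≡ 45 (mod 47), so k ≡ 45·24 ≡ 46 (mod 47).
x = 285 + 352·46 = 16477.

16477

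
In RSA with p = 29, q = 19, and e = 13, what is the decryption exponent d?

φ(n) = (p−1)(q−1) = 28·18 = 504.
Need d with 13·d ≡ 1 (mod 504). Apply the extended Euclidean algorithm:
504 = 38×13 + 10
13 = 1×10 + 3
10 = 3×3 + 1
3 = 3×1 + 0
Back-substitute:
1 = 10 − 3·3
1 = −3·13 + 4·10
1 = 4·504 − 155·13
So 13·(-155) ≡ 1 (mod 504), hence d ≡ -155 ≡ 349 (mod 504).

349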